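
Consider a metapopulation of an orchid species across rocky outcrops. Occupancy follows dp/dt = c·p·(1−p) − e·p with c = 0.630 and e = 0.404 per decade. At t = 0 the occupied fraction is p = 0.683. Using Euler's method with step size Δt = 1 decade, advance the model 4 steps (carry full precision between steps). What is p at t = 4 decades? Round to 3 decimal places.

0.420

Update rule: p ← p + [c·p·(1−p) − e·p]·Δt with Δt = 1.
p: 0.68300 → 0.54347  (Δp = -0.13953)
p: 0.54347 → 0.48022  (Δp = -0.06325)
p: 0.48022 → 0.44346  (Δp = -0.03675)
p: 0.44346 → 0.41979  (Δp = -0.02367)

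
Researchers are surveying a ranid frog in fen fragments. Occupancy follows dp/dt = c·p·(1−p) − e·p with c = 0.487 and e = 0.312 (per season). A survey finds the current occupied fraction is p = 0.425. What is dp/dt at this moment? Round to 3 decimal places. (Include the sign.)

Colonization term: c·p·(1−p) = 0.487×0.425×0.5750 = 0.11901.
Extinction term: e·p = 0.13260.
dp/dt = 0.11901 − 0.13260 = -0.01359.

-0.014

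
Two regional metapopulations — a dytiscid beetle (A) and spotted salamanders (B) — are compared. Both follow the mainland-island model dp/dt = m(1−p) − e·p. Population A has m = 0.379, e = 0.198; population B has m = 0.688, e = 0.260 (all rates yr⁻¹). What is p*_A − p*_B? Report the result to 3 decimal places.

A: p*_A = m/(m+e) = 0.379/0.5770 = 0.6568.
B: p*_B = 0.688/0.9480 = 0.7257.
p*_A − p*_B = 0.6568 − 0.7257 = -0.0689.

-0.069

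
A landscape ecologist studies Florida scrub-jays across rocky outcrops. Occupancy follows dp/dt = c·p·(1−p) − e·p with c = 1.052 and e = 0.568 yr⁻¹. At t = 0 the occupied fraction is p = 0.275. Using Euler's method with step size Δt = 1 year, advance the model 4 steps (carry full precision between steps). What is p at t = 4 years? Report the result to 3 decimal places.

0.430

Update rule: p ← p + [c·p·(1−p) − e·p]·Δt with Δt = 1.
p: 0.27500 → 0.32854  (Δp = +0.05354)
p: 0.32854 → 0.37400  (Δp = +0.04546)
p: 0.37400 → 0.40787  (Δp = +0.03387)
p: 0.40787 → 0.43027  (Δp = +0.02240)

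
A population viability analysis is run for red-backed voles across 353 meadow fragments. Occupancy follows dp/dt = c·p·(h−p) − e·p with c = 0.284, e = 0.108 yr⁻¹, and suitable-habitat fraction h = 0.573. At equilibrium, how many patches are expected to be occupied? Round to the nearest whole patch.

68

p* = h − e/c = 0.573 − 0.3803 = 0.1927.
Expected occupied patches = N × p* = 353 × 0.1927 = 68.03 ≈ 68.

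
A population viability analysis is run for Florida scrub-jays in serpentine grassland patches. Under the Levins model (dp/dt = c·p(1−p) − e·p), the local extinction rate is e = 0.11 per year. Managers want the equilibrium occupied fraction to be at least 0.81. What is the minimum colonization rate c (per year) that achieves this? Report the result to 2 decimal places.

0.58

p* = 1 − e/c ≥ 0.81 requires e/c ≤ 0.1900, i.e. c ≥ e/0.1900.
c_min = 0.11/0.1900 = 0.5789.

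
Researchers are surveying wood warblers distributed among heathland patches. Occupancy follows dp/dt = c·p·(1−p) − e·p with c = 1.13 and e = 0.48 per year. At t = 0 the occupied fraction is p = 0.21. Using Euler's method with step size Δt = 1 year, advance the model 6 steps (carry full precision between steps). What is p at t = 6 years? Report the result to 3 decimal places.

Update rule: p ← p + [c·p·(1−p) − e·p]·Δt with Δt = 1.
t = 1: p = 0.21000 + (+0.08667) = 0.29667
t = 2: p = 0.29667 + (+0.09338) = 0.39005
t = 3: p = 0.39005 + (+0.08162) = 0.47166
t = 4: p = 0.47166 + (+0.05519) = 0.52686
t = 5: p = 0.52686 + (+0.02879) = 0.55565
t = 6: p = 0.55565 + (+0.01229) = 0.56794

0.568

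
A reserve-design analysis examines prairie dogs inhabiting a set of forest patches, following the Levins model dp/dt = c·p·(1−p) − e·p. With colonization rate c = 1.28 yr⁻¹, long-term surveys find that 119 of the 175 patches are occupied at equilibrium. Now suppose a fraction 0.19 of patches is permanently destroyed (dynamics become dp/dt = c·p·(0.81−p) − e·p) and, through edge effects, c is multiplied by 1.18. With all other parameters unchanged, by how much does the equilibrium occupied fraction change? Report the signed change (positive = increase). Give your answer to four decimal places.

-0.1412

Observed p* = 119/175 = 0.68000.
Balance c(1−p*) = e gives e = 1.28×(1 − 0.68000) = 0.40960.
New p* = 0.81 − e/c = 0.81 − 0.40960/1.51040 = 0.53881.
Δp* = 0.53881 − 0.68000 = -0.14119.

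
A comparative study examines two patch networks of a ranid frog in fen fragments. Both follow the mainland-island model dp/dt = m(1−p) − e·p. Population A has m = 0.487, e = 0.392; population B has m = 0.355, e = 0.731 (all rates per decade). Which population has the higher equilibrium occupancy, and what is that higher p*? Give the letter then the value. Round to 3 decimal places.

A, 0.554

A: p*_A = m/(m+e) = 0.487/0.8790 = 0.5540.
B: p*_B = 0.355/1.0860 = 0.3269.
A is higher at 0.5540.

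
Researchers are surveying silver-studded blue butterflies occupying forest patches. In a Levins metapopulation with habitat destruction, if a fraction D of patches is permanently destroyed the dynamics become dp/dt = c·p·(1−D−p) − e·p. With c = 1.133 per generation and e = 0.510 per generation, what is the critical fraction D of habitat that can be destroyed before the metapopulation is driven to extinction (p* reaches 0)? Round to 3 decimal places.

The nontrivial equilibrium is p* = (1−D) − e/c; extinction occurs when this hits zero.
So D_crit = 1 − e/c = 1 − 0.510/1.133 = 1 − 0.4501 = 0.5499.
This equals the undisturbed p*, a classic result of Lande's extension.

0.550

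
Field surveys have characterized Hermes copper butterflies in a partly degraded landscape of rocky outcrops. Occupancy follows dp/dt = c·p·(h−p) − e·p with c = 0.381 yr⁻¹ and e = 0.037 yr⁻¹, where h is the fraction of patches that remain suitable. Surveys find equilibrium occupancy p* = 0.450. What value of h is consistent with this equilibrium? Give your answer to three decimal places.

0.547

At equilibrium c(h−p*) = e, so h = p* + e/c.
h = 0.450 + 0.037/0.381 = 0.450 + 0.0971 = 0.5471.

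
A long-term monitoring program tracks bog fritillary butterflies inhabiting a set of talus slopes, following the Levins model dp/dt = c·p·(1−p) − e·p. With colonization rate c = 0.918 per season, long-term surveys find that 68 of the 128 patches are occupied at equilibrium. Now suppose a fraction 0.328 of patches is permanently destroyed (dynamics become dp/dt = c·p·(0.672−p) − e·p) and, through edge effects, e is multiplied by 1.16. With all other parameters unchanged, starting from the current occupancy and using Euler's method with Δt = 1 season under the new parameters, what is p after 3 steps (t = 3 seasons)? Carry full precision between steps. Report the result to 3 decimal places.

0.236

Observed p* = 68/128 = 0.53125.
Balance c(1−p*) = e gives e = 0.918×(1 − 0.53125) = 0.43031.
Starting from p₀ = 0.53125; update p ← p + (dp/dt)·Δt with the new parameters.
p: 0.53125 → 0.33471  (Δp = -0.19654)
p: 0.33471 → 0.27127  (Δp = -0.06344)
p: 0.27127 → 0.23566  (Δp = -0.03562)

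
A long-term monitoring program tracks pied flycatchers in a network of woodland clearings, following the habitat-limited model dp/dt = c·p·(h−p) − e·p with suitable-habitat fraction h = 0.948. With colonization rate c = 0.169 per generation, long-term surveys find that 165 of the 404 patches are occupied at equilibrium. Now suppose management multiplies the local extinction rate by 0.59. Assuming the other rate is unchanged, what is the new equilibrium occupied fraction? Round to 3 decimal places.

0.630

Observed p* = 165/404 = 0.40842.
Balance c(h−p*) = e gives e = 0.169×(0.948 − 0.40842) = 0.09119.
New p* = 0.948 − e/c = 0.948 − 0.05380/0.16900 = 0.62966.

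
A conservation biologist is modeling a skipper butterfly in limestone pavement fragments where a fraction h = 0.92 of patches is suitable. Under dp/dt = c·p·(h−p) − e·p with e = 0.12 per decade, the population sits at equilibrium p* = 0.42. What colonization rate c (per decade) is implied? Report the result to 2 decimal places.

0.24

At equilibrium c(h−p*) = e, so c = e/(h−p*).
c = 0.12/(0.92 − 0.42) = 0.12/0.5000 = 0.2400.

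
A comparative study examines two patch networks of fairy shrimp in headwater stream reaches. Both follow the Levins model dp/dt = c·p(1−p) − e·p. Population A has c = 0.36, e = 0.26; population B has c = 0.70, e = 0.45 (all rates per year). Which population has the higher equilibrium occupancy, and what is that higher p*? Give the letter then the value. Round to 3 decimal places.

A: p*_A = 1 − 0.26/0.36 = 0.2778.
B: p*_B = 1 − 0.45/0.70 = 0.3571.
B is higher at 0.3571.

B, 0.357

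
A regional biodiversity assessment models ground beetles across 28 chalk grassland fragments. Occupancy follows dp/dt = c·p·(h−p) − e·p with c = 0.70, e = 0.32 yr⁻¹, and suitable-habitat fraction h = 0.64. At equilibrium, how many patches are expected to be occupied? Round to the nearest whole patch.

5

p* = h − e/c = 0.64 − 0.4571 = 0.1829.
Expected occupied patches = N × p* = 28 × 0.1829 = 5.12 ≈ 5.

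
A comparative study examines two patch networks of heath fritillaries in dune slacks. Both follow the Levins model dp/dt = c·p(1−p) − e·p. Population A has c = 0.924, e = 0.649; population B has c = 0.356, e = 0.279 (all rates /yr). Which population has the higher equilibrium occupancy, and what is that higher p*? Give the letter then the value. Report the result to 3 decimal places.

A: p*_A = 1 − 0.649/0.924 = 0.2976.
B: p*_B = 1 − 0.279/0.356 = 0.2163.
A is higher at 0.2976.

A, 0.298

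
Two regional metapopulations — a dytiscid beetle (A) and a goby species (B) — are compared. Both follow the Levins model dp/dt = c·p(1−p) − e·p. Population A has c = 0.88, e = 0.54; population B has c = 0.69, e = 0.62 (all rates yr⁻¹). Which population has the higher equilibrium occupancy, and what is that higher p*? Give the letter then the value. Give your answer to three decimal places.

A, 0.386

A: p*_A = 1 − 0.54/0.88 = 0.3864.
B: p*_B = 1 − 0.62/0.69 = 0.1014.
A is higher at 0.3864.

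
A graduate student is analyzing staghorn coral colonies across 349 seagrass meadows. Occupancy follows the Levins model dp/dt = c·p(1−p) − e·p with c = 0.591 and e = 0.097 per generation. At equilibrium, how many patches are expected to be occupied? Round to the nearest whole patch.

292

p* = 1 − e/c = 1 − 0.097/0.591 = 0.8359.
Expected occupied patches = N × p* = 349 × 0.8359 = 291.72 ≈ 292.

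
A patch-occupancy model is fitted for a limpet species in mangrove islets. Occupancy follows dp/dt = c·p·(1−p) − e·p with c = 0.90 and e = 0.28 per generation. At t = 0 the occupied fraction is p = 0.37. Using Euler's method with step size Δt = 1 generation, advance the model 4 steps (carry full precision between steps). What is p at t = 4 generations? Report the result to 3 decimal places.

0.663

Update rule: p ← p + [c·p·(1−p) − e·p]·Δt with Δt = 1.
t = 1: p = 0.37000 + (+0.10619) = 0.47619
t = 2: p = 0.47619 + (+0.09116) = 0.56735
t = 3: p = 0.56735 + (+0.06206) = 0.62941
t = 4: p = 0.62941 + (+0.03369) = 0.66310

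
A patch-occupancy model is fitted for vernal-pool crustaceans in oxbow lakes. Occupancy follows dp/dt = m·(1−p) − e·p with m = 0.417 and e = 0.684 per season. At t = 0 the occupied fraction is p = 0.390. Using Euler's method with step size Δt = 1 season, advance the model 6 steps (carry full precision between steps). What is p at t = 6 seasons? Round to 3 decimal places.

Update rule: p ← p + [m·(1−p) − e·p]·Δt with Δt = 1.
p: 0.39000 → 0.37761  (Δp = -0.01239)
p: 0.37761 → 0.37886  (Δp = +0.00125)
p: 0.37886 → 0.37873  (Δp = -0.00013)
p: 0.37873 → 0.37875  (Δp = +0.00001)
p: 0.37875 → 0.37875  (Δp = -0.00000)
p: 0.37875 → 0.37875  (Δp = +0.00000)

0.379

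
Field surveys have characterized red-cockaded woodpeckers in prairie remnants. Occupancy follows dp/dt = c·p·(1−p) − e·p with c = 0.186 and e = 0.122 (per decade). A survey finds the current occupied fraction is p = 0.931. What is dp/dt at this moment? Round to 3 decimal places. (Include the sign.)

-0.102

Colonization term: c·p·(1−p) = 0.186×0.931×0.0690 = 0.01195.
Extinction term: e·p = 0.11358.
dp/dt = 0.01195 − 0.11358 = -0.10163.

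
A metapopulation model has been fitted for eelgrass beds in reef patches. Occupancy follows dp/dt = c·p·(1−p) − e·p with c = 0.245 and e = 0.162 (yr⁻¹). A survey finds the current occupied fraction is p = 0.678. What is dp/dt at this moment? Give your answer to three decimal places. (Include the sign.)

Colonization term: c·p·(1−p) = 0.245×0.678×0.3220 = 0.05349.
Extinction term: e·p = 0.10984.
dp/dt = 0.05349 − 0.10984 = -0.05635.

-0.056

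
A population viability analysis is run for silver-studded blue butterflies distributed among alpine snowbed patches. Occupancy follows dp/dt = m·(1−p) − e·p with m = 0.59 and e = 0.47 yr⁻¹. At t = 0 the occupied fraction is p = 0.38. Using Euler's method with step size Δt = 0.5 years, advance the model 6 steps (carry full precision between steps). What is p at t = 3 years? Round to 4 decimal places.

0.5547

Update rule: p ← p + [m·(1−p) − e·p]·Δt with Δt = 0.5.
  1  |  dp/dt·Δt = +0.093600  |  p_1 = 0.473600
  2  |  dp/dt·Δt = +0.043992  |  p_2 = 0.517592
  3  |  dp/dt·Δt = +0.020676  |  p_3 = 0.538268
  4  |  dp/dt·Δt = +0.009718  |  p_4 = 0.547986
  5  |  dp/dt·Δt = +0.004567  |  p_5 = 0.552553
  6  |  dp/dt·Δt = +0.002147  |  p_6 = 0.554700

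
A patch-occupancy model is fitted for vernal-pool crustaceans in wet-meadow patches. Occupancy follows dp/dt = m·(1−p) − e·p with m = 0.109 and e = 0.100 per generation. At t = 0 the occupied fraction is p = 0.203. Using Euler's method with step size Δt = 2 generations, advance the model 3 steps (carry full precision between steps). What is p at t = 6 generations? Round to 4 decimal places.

Update rule: p ← p + [m·(1−p) − e·p]·Δt with Δt = 2.
p: 0.20300 → 0.33615  (Δp = +0.13315)
p: 0.33615 → 0.41364  (Δp = +0.07749)
p: 0.41364 → 0.45874  (Δp = +0.04510)

0.4587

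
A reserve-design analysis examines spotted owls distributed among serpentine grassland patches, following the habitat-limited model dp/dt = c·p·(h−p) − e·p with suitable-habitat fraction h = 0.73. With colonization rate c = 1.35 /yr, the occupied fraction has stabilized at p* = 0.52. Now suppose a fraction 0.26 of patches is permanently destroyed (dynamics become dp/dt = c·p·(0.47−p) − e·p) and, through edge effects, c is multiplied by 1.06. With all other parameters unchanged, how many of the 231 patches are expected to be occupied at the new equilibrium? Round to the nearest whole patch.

63

Balance c(h−p*) = e gives e = 1.35×(0.73 − 0.52000) = 0.28350.
New p* = 0.47 − e/c = 0.47 − 0.28350/1.43100 = 0.27189.
Expected occupied = 231 × 0.27189 = 62.81 ≈ 63.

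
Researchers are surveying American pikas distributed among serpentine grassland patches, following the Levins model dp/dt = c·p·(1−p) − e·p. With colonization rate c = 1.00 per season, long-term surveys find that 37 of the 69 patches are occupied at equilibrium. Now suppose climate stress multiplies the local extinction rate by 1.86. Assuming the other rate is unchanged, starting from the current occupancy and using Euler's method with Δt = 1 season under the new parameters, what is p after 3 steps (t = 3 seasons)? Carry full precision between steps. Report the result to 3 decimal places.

0.230

Observed p* = 37/69 = 0.53623.
Balance c(1−p*) = e gives e = 1.00×(1 − 0.53623) = 0.46377.
Starting from p₀ = 0.53623; update p ← p + (dp/dt)·Δt with the new parameters.
p: 0.53623 → 0.32236  (Δp = -0.21387)
p: 0.32236 → 0.26273  (Δp = -0.05963)
p: 0.26273 → 0.22980  (Δp = -0.03293)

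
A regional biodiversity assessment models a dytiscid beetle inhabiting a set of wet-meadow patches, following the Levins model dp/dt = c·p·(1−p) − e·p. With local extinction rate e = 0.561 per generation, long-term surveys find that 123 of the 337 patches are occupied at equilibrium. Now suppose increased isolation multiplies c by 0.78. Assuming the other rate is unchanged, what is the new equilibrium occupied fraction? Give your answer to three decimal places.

Observed p* = 123/337 = 0.36499.
Balance c(1−p*) = e gives c = e/(1 − 0.36499) = 0.561/0.63501 = 0.88345.
New p* = 1 − e/c = 1 − 0.56100/0.68909 = 0.18588.

0.186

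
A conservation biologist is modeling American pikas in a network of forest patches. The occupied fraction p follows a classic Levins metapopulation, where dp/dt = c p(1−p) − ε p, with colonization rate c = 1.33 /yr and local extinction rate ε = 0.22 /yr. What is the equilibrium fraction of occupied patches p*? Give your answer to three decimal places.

Setting dp/dt = 0 and dividing through by p* gives c·(1−p*) = ε.
So p* = 1 − ε/c = 1 − 0.22/1.33 = 1 − 0.1654 = 0.8346.

0.835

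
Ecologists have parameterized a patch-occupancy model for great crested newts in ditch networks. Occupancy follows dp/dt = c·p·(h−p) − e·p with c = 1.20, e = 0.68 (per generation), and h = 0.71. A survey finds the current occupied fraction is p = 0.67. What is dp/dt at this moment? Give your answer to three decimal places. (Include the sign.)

Colonization term: c·p·(h−p) = 1.20×0.67×0.0400 = 0.03216.
Extinction term: e·p = 0.45560.
dp/dt = 0.03216 − 0.45560 = -0.42344.

-0.423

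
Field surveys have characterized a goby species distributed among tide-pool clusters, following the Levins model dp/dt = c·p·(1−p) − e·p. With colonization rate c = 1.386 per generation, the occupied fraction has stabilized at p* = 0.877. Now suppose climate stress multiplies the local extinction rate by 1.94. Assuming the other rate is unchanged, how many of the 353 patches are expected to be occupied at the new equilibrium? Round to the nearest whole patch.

Balance c(1−p*) = e gives e = 1.386×(1 − 0.87700) = 0.17048.
New p* = 1 − e/c = 1 − 0.33073/1.38600 = 0.76138.
Expected occupied = 353 × 0.76138 = 268.77 ≈ 269.

269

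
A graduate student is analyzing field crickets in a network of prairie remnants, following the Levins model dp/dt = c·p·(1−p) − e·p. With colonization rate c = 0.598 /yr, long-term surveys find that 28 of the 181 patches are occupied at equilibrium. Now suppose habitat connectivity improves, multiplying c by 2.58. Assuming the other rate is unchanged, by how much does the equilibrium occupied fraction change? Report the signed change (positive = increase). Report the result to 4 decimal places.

Observed p* = 28/181 = 0.15470.
Balance c(1−p*) = e gives e = 0.598×(1 − 0.15470) = 0.50549.
New p* = 1 − e/c = 1 − 0.50549/1.54284 = 0.67236.
Δp* = 0.67236 − 0.15470 = +0.51766.

0.5177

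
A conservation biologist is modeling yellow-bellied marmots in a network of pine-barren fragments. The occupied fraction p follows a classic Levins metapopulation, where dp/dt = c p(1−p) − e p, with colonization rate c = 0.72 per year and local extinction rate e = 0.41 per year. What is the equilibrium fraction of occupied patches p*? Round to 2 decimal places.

0.43

Setting dp/dt = 0 and dividing through by p* gives c·(1−p*) = e.
So p* = 1 − e/c = 1 − 0.41/0.72 = 1 − 0.5694 = 0.4306.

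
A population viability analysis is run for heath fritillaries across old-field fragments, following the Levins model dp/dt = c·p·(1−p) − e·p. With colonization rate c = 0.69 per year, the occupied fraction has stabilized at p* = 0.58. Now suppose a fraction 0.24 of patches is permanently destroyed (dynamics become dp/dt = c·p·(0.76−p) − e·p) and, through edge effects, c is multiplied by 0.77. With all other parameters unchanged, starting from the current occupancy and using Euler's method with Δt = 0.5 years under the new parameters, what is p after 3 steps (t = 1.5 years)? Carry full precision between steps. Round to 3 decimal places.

Balance c(1−p*) = e gives e = 0.69×(1 − 0.58000) = 0.28980.
Starting from p₀ = 0.58000; update p ← p + (dp/dt)·Δt with the new parameters.
step 1: Δp = -0.05631, p = 0.52369
step 2: Δp = -0.04301, p = 0.48068
step 3: Δp = -0.03398, p = 0.44670

0.447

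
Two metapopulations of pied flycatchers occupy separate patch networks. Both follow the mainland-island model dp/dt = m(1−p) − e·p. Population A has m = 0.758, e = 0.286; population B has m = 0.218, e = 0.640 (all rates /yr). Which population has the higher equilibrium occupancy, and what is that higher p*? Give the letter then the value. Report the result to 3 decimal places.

A, 0.726

A: p*_A = m/(m+e) = 0.758/1.0440 = 0.7261.
B: p*_B = 0.218/0.8580 = 0.2541.
A is higher at 0.7261.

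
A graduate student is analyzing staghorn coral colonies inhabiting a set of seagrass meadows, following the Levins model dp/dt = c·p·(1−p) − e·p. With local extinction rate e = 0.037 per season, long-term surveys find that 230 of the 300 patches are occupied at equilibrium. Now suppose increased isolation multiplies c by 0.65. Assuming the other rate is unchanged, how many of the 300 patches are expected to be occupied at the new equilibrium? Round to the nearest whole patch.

Observed p* = 230/300 = 0.76667.
Balance c(1−p*) = e gives c = e/(1 − 0.76667) = 0.037/0.23333 = 0.15857.
New p* = 1 − e/c = 1 − 0.03700/0.10307 = 0.64102.
Expected occupied = 300 × 0.64102 = 192.31 ≈ 192.

192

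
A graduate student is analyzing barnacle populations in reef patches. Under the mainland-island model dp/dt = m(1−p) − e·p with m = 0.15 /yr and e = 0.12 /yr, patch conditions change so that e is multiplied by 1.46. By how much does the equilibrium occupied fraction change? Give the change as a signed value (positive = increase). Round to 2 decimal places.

-0.09

Before: p* = 0.15/(0.15+0.12) = 0.5556.
After: m = 0.15, e = 0.1752; p* = 0.15/0.3252 = 0.4613.
Δp* = 0.4613 − 0.5556 = -0.0943.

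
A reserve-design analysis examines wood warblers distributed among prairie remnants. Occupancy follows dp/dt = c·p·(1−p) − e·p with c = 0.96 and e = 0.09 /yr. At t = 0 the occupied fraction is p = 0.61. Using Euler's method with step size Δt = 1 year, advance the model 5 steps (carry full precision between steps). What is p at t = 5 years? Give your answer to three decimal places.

Update rule: p ← p + [c·p·(1−p) − e·p]·Δt with Δt = 1.
t = 1: p = 0.61000 + (+0.17348) = 0.78348
t = 2: p = 0.78348 + (+0.09234) = 0.87582
t = 3: p = 0.87582 + (+0.02558) = 0.90141
t = 4: p = 0.90141 + (+0.00419) = 0.90560
t = 5: p = 0.90560 + (+0.00057) = 0.90616

0.906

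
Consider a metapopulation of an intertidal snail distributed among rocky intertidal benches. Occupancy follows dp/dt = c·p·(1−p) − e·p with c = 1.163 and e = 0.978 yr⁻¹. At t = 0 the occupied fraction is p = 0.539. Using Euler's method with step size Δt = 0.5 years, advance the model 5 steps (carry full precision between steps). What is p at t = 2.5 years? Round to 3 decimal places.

0.265

Update rule: p ← p + [c·p·(1−p) − e·p]·Δt with Δt = 0.5.
p: 0.53900 → 0.41992  (Δp = -0.11908)
p: 0.41992 → 0.35622  (Δp = -0.06369)
p: 0.35622 → 0.31539  (Δp = -0.04084)
p: 0.31539 → 0.28672  (Δp = -0.02867)
p: 0.28672 → 0.26544  (Δp = -0.02128)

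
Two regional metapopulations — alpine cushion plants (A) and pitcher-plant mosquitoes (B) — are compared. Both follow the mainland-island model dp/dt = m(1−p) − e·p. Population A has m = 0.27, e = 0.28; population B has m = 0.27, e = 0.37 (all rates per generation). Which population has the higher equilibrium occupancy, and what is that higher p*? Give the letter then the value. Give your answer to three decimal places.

A: p*_A = m/(m+e) = 0.27/0.5500 = 0.4909.
B: p*_B = 0.27/0.6400 = 0.4219.
A is higher at 0.4909.

A, 0.491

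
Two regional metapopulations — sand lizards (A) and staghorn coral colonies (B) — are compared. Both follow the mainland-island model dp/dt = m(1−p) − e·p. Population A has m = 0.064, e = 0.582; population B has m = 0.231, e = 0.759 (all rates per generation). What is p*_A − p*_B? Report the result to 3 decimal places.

-0.134

A: p*_A = m/(m+e) = 0.064/0.6460 = 0.0991.
B: p*_B = 0.231/0.9900 = 0.2333.
p*_A − p*_B = 0.0991 − 0.2333 = -0.1343.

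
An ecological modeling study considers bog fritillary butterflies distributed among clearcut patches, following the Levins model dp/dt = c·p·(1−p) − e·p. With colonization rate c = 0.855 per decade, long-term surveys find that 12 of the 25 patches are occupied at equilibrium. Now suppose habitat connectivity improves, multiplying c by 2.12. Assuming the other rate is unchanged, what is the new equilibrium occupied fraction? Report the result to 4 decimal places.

0.7547

Observed p* = 12/25 = 0.48000.
Balance c(1−p*) = e gives e = 0.855×(1 − 0.48000) = 0.44460.
New p* = 1 − e/c = 1 − 0.44460/1.81260 = 0.75472.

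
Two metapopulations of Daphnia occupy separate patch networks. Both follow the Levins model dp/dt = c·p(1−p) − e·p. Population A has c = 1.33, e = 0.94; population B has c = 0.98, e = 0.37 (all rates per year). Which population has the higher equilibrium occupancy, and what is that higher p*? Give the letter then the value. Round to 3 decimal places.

A: p*_A = 1 − 0.94/1.33 = 0.2932.
B: p*_B = 1 − 0.37/0.98 = 0.6224.
B is higher at 0.6224.

B, 0.622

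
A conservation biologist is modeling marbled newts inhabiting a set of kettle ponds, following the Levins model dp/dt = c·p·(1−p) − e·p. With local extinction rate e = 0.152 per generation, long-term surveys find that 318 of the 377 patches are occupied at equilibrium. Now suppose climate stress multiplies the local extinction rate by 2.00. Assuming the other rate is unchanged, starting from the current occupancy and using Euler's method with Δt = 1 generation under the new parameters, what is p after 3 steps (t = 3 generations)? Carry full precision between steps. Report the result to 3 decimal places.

Observed p* = 318/377 = 0.84350.
Balance c(1−p*) = e gives c = e/(1 − 0.84350) = 0.152/0.15650 = 0.97125.
Starting from p₀ = 0.84350; update p ← p + (dp/dt)·Δt with the new parameters.
p: 0.84350 → 0.71529  (Δp = -0.12821)
p: 0.71529 → 0.69564  (Δp = -0.01965)
p: 0.69564 → 0.68980  (Δp = -0.00583)

0.690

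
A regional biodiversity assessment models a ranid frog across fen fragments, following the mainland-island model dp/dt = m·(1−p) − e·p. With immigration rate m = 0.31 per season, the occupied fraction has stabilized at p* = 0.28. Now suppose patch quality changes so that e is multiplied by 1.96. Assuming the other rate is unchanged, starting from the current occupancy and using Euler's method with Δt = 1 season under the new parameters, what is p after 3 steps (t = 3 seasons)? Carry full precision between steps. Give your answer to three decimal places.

0.090

Balance m(1−p*) = e·p* gives e = m(1−p*)/p* = 0.31×0.72000/0.28000 = 0.79714.
Starting from p₀ = 0.28000; update p ← p + (dp/dt)·Δt with the new parameters.
p: 0.28000 → 0.06573  (Δp = -0.21427)
p: 0.06573 → 0.25266  (Δp = +0.18693)
p: 0.25266 → 0.08958  (Δp = -0.16308)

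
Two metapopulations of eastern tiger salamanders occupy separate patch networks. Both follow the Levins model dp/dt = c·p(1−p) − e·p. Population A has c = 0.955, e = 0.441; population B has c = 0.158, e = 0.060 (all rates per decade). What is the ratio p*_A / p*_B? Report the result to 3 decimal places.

A: p*_A = 1 − 0.441/0.955 = 0.5382.
B: p*_B = 1 − 0.060/0.158 = 0.6203.
p*_A / p*_B = 0.5382/0.6203 = 0.8677.

0.868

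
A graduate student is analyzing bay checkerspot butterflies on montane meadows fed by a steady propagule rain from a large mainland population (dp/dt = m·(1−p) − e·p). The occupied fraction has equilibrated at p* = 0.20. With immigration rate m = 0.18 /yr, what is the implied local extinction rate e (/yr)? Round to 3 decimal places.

0.720

At equilibrium m(1−p*) = e·p*, so e = m(1−p*)/p*.
e = 0.18 × 0.8000 / 0.20 = 0.7200.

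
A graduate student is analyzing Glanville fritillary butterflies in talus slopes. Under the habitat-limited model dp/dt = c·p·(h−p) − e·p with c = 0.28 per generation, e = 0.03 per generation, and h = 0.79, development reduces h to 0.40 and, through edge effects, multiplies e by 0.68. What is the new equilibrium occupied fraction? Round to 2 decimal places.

0.33

Before: p* = h − e/c = 0.79 − 0.03/0.28 = 0.79 − 0.1071 = 0.6829.
After: c = 0.28, e = 0.0204, h = 0.40; p* = 0.40 − 0.0204/0.28 = 0.3271.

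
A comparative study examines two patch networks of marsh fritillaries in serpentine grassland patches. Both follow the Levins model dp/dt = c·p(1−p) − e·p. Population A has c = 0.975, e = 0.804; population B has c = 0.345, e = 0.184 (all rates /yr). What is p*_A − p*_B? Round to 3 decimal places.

A: p*_A = 1 − 0.804/0.975 = 0.1754.
B: p*_B = 1 − 0.184/0.345 = 0.4667.
p*_A − p*_B = 0.1754 − 0.4667 = -0.2913.

-0.291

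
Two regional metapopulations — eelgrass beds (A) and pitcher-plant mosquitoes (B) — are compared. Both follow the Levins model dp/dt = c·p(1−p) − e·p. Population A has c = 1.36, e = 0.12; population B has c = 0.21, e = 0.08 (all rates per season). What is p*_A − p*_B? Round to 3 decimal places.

0.293

A: p*_A = 1 − 0.12/1.36 = 0.9118.
B: p*_B = 1 − 0.08/0.21 = 0.6190.
p*_A − p*_B = 0.9118 − 0.6190 = 0.2927.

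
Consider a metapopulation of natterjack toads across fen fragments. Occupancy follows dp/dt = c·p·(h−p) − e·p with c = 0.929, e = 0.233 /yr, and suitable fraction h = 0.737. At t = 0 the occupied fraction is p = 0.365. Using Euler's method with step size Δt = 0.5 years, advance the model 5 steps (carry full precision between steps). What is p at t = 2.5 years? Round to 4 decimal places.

Update rule: p ← p + [c·p·(h−p) − e·p]·Δt with Δt = 0.5.
step 1: Δp = +0.02055, p = 0.38555
step 2: Δp = +0.01802, p = 0.40357
step 3: Δp = +0.01549, p = 0.41906
step 4: Δp = +0.01307, p = 0.43213
step 5: Δp = +0.01085, p = 0.44298

0.4430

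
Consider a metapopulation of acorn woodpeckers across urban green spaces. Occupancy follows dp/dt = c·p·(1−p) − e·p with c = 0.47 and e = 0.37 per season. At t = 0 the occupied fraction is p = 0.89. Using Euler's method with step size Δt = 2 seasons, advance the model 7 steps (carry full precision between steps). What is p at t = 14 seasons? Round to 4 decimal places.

Update rule: p ← p + [c·p·(1−p) − e·p]·Δt with Δt = 2.
step 1: Δp = -0.56657, p = 0.32343
step 2: Δp = -0.03364, p = 0.28978
step 3: Δp = -0.02098, p = 0.26880
step 4: Δp = -0.01416, p = 0.25464
step 5: Δp = -0.01002, p = 0.24462
step 6: Δp = -0.00732, p = 0.23730
step 7: Δp = -0.00547, p = 0.23182

0.2318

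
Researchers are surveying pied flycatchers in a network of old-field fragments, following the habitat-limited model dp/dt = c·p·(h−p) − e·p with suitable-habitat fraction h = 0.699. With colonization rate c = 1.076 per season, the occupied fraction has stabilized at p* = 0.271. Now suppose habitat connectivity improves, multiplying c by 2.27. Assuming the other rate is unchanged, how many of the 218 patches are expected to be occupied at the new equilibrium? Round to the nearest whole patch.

111

Balance c(h−p*) = e gives e = 1.076×(0.699 − 0.27100) = 0.46053.
New p* = 0.699 − e/c = 0.699 − 0.46053/2.44252 = 0.51045.
Expected occupied = 218 × 0.51045 = 111.28 ≈ 111.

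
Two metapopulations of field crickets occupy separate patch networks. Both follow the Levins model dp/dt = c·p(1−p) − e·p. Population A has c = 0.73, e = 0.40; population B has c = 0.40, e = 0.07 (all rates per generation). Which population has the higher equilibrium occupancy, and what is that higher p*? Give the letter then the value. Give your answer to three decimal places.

B, 0.825

A: p*_A = 1 − 0.40/0.73 = 0.4521.
B: p*_B = 1 − 0.07/0.40 = 0.8250.
B is higher at 0.8250.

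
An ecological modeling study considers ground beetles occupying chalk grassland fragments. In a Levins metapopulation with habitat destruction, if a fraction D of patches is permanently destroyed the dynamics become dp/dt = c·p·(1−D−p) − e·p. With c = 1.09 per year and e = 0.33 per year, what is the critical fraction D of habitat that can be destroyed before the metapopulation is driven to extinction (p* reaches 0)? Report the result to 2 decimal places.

0.70

The nontrivial equilibrium is p* = (1−D) − e/c; extinction occurs when this hits zero.
So D_crit = 1 − e/c = 1 − 0.33/1.09 = 1 − 0.3028 = 0.6972.
This equals the undisturbed p*, a classic result of Lande's extension.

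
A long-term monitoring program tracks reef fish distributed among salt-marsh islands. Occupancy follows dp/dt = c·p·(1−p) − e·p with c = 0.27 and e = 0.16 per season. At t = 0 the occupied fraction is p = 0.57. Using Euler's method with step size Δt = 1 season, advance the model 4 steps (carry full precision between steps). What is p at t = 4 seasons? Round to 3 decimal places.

0.494

Update rule: p ← p + [c·p·(1−p) − e·p]·Δt with Δt = 1.
p: 0.57000 → 0.54498  (Δp = -0.02502)
p: 0.54498 → 0.52473  (Δp = -0.02024)
p: 0.52473 → 0.50811  (Δp = -0.01662)
p: 0.50811 → 0.49430  (Δp = -0.01382)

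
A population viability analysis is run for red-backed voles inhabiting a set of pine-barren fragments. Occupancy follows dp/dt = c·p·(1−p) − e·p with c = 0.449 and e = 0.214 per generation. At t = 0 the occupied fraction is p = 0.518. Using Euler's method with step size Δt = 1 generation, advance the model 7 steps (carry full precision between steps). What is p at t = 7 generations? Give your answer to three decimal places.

0.523

Update rule: p ← p + [c·p·(1−p) − e·p]·Δt with Δt = 1.
  1  |  dp/dt·Δt = +0.001253  |  p_1 = 0.519253
  2  |  dp/dt·Δt = +0.000964  |  p_2 = 0.520216
  3  |  dp/dt·Δt = +0.000740  |  p_3 = 0.520956
  4  |  dp/dt·Δt = +0.000568  |  p_4 = 0.521524
  5  |  dp/dt·Δt = +0.000436  |  p_5 = 0.521960
  6  |  dp/dt·Δt = +0.000334  |  p_6 = 0.522294
  7  |  dp/dt·Δt = +0.000256  |  p_7 = 0.522550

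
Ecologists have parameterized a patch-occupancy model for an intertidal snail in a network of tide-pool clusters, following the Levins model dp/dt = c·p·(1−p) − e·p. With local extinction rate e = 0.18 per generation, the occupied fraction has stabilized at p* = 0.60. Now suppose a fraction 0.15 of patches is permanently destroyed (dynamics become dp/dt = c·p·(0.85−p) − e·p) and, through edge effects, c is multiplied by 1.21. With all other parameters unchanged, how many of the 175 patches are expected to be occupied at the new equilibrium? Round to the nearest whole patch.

91

Balance c(1−p*) = e gives c = e/(1 − 0.60000) = 0.18/0.40000 = 0.45000.
New p* = 0.85 − e/c = 0.85 − 0.18000/0.54450 = 0.51942.
Expected occupied = 175 × 0.51942 = 90.90 ≈ 91.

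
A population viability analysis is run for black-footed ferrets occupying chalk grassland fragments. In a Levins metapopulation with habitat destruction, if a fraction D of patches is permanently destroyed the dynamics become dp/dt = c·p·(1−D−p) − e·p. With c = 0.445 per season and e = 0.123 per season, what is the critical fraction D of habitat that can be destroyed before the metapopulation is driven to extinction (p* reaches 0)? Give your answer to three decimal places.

The nontrivial equilibrium is p* = (1−D) − e/c; extinction occurs when this hits zero.
So D_crit = 1 − e/c = 1 − 0.123/0.445 = 1 − 0.2764 = 0.7236.
This equals the undisturbed p*, a classic result of Lande's extension.

0.724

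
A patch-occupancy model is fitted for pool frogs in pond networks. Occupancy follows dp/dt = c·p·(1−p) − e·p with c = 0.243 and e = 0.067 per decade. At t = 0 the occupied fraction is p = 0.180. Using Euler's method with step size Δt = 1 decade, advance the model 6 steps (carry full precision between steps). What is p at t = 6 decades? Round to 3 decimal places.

Update rule: p ← p + [c·p·(1−p) − e·p]·Δt with Δt = 1.
p: 0.18000 → 0.20381  (Δp = +0.02381)
p: 0.20381 → 0.22958  (Δp = +0.02578)
p: 0.22958 → 0.25718  (Δp = +0.02760)
p: 0.25718 → 0.28637  (Δp = +0.02919)
p: 0.28637 → 0.31685  (Δp = +0.03047)
p: 0.31685 → 0.34822  (Δp = +0.03137)

0.348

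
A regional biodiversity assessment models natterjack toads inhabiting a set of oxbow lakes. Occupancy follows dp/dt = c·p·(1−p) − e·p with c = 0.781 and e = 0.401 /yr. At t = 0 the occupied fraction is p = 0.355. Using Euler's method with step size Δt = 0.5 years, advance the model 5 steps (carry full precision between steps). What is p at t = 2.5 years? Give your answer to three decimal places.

Update rule: p ← p + [c·p·(1−p) − e·p]·Δt with Δt = 0.5.
step 1: Δp = +0.01824, p = 0.37324
step 2: Δp = +0.01652, p = 0.38975
step 3: Δp = +0.01473, p = 0.40449
step 4: Δp = +0.01296, p = 0.41745
step 5: Δp = +0.01127, p = 0.42871

0.429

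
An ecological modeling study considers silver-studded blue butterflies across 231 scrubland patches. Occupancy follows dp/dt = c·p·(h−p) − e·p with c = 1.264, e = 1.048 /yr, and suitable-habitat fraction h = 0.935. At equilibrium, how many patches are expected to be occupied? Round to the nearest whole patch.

p* = h − e/c = 0.935 − 0.8291 = 0.1059.
Expected occupied patches = N × p* = 231 × 0.1059 = 24.46 ≈ 24.

24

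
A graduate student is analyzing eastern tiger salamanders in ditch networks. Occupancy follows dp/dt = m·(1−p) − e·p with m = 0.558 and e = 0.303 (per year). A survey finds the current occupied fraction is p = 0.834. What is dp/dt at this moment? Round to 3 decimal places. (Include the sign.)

-0.160

Colonization term: m·(1−p) = 0.558×0.1660 = 0.09263.
Extinction term: e·p = 0.25270.
dp/dt = 0.09263 − 0.25270 = -0.16007.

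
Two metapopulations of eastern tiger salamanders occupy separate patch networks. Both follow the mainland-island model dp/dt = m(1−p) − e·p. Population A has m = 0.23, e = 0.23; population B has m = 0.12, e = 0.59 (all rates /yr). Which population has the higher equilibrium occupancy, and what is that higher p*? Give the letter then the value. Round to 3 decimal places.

A: p*_A = m/(m+e) = 0.23/0.4600 = 0.5000.
B: p*_B = 0.12/0.7100 = 0.1690.
A is higher at 0.5000.

A, 0.500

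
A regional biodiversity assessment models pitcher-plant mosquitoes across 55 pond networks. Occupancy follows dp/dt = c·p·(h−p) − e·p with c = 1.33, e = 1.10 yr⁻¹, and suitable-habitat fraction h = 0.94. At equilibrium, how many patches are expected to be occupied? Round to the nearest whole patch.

p* = h − e/c = 0.94 − 0.8271 = 0.1129.
Expected occupied patches = N × p* = 55 × 0.1129 = 6.21 ≈ 6.

6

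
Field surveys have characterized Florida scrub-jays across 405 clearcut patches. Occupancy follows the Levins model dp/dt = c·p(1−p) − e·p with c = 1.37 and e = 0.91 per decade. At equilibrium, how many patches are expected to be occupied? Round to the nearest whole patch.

p* = 1 − e/c = 1 − 0.91/1.37 = 0.3358.
Expected occupied patches = N × p* = 405 × 0.3358 = 135.99 ≈ 136.

136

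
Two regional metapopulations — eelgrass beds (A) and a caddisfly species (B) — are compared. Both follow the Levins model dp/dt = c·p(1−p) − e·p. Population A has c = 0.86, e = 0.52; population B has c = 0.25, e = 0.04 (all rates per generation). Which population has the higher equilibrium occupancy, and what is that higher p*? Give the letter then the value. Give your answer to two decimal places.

A: p*_A = 1 − 0.52/0.86 = 0.3953.
B: p*_B = 1 − 0.04/0.25 = 0.8400.
B is higher at 0.8400.

B, 0.84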